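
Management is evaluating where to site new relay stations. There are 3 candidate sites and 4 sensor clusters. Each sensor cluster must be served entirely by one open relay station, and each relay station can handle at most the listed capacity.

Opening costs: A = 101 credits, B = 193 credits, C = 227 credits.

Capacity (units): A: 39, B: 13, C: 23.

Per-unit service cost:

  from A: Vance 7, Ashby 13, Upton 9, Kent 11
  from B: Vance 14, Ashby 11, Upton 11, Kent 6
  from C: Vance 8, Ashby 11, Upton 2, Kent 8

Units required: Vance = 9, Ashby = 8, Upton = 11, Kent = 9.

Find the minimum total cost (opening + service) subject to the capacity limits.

Open {A}: Vance→A 7·9=63, Ashby→A 13·8=104, Upton→A 9·11=99, Kent→A 11·9=99.
Loads: A carries 37/39. Service 365; fixed 101; total 466.
Next best feasible plan costs 589.

Minimum total cost: 466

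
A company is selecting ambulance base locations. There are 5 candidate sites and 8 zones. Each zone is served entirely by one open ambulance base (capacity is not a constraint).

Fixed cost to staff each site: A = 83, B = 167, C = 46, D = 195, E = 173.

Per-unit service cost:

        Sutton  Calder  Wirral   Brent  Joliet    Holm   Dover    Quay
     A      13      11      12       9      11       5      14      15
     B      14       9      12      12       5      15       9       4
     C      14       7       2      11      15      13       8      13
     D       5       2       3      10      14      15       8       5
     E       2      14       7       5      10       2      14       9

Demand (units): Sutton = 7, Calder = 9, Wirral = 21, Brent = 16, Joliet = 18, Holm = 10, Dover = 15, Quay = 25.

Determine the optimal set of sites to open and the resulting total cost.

Open B, C and E; minimum total cost 915.

For any fixed open set, each zone goes to its cheapest open site; total = fixed + service.
{B, C, E}: Sutton→E 2·7=14, Calder→C 7·9=63, Wirral→C 2·21=42, Brent→E 5·16=80, Joliet→B 5·18=90, Holm→E 2·10=20, Dover→C 8·15=120, Quay→B 4·25=100. Service 529; fixed 386; total 915.
{C, E}: service 744 + fixed 219 = 963
{D, E}: service 620 + fixed 368 = 988
{A, B, C, D, E}: Sutton→E 2·7=14, Calder→D 2·9=18, Wirral→C 2·21=42, Brent→E 5·16=80, Joliet→B 5·18=90, Holm→E 2·10=20, Dover→C 8·15=120, Quay→B 4·25=100. Service 484; fixed 664; total 1148.
No other subset beats 915.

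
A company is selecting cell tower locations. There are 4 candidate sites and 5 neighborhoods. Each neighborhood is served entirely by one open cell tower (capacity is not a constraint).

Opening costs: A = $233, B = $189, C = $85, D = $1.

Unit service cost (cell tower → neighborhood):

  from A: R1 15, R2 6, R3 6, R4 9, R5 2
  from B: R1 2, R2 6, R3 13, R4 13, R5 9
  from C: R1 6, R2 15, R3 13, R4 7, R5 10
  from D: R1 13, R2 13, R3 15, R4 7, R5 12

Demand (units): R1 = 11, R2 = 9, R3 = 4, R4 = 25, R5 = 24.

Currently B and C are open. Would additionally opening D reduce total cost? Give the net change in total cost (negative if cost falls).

Current service cost with {B, C}: 519.
Adding D: each neighborhood re-picks its cheapest; new service cost 519, saving 0.
Extra fixed cost: 1. Net change = 1 − 0 = 1.
(Totals: 793 → 794.)

No — net change +1 (cost rises by 1).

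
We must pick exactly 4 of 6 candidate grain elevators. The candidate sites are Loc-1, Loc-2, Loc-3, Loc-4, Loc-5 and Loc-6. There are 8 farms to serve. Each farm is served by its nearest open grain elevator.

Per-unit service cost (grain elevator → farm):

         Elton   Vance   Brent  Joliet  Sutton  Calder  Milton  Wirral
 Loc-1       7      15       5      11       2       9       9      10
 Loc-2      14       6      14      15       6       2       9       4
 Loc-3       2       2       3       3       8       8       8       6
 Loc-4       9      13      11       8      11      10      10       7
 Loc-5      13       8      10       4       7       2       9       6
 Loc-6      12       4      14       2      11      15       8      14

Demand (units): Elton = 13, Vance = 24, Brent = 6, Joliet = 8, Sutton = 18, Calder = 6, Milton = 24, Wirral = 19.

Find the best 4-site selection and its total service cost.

With exactly 4 open, each farm uses its cheapest among the chosen.
{Loc-1, Loc-2, Loc-3, Loc-6}: Elton→Loc-3 2·13=26, Vance→Loc-3 2·24=48, Brent→Loc-3 3·6=18, Joliet→Loc-6 2·8=16, Sutton→Loc-1 2·18=36, Calder→Loc-2 2·6=12, Milton→Loc-3 8·24=192, Wirral→Loc-2 4·19=76. Service cost 424.
{Loc-1, Loc-2, Loc-3, Loc-4}: service cost 432
{Loc-1, Loc-2, Loc-3, Loc-5}: service cost 432
Among all 15 size-4 choices, {Loc-1, Loc-2, Loc-3, Loc-6} is lowest.

Choose Loc-1, Loc-2, Loc-3 and Loc-6; total service cost 424.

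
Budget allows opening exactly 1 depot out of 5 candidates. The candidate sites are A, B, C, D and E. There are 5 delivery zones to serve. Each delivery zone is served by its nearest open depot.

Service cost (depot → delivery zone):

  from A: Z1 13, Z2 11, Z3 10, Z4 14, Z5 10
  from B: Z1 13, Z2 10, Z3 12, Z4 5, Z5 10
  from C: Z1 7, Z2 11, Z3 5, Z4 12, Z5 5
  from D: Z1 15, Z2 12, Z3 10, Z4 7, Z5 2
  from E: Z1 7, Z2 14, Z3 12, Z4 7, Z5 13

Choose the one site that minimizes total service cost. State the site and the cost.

With exactly 1 open, each delivery zone uses its cheapest among the chosen.
{C}: Z1→C 7, Z2→C 11, Z3→C 5, Z4→C 12, Z5→C 5. Service cost 40.
{D}: service cost 46
{B}: service cost 50
Among all 5 size-1 choices, {C} is lowest.

Choose C only; total service cost 40.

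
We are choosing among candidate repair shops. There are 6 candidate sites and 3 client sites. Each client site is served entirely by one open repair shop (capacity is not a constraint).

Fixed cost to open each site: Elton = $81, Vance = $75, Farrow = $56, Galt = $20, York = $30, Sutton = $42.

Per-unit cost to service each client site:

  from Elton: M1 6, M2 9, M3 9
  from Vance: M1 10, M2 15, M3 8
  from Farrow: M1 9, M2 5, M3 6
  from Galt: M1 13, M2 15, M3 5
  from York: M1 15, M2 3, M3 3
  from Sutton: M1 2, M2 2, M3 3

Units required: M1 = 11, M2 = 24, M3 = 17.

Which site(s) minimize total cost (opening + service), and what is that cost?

Open Sutton only; minimum total cost 163.

For any fixed open set, each client site goes to its cheapest open site; total = fixed + service.
{Sutton}: M1→Sutton 2·11=22, M2→Sutton 2·24=48, M3→Sutton 3·17=51. Service 121; fixed 42; total 163.
{Galt, Sutton}: M1→Sutton 2·11=22, M2→Sutton 2·24=48, M3→Sutton 3·17=51. Service 121; fixed 62; total 183.
{York, Sutton}: M1→Sutton 2·11=22, M2→Sutton 2·24=48, M3→York 3·17=51. Service 121; fixed 72; total 193.
{Elton, Vance, Farrow, Galt, York, Sutton}: service 121 + fixed 304 = 425
No other subset beats 163.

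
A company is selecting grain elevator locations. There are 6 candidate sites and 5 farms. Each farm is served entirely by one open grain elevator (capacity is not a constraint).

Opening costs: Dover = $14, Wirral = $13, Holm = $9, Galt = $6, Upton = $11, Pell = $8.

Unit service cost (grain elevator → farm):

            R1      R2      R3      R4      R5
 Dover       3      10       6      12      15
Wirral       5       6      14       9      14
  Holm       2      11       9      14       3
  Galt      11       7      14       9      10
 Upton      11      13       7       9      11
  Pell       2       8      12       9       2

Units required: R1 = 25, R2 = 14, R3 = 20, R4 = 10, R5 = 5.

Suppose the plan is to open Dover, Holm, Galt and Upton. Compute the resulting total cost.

Total cost: 413

Each farm is assigned to its cheapest site among the open ones.
{Dover, Holm, Galt, Upton}: R1→Holm 2·25=50, R2→Galt 7·14=98, R3→Dover 6·20=120, R4→Galt 9·10=90, R5→Holm 3·5=15. Service 373; fixed 40; total 413.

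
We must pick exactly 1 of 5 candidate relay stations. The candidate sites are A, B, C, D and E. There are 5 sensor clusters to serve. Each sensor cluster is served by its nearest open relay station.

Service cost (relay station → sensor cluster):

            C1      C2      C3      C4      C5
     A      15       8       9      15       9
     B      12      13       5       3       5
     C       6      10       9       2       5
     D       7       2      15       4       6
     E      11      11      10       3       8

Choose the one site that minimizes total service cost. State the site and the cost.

Choose C only; total service cost 32.

With exactly 1 open, each sensor cluster uses its cheapest among the chosen.
{C}: C1→C 6, C2→C 10, C3→C 9, C4→C 2, C5→C 5. Service cost 32.
{D}: service cost 34
{B}: service cost 38
Among all 5 size-1 choices, {C} is lowest.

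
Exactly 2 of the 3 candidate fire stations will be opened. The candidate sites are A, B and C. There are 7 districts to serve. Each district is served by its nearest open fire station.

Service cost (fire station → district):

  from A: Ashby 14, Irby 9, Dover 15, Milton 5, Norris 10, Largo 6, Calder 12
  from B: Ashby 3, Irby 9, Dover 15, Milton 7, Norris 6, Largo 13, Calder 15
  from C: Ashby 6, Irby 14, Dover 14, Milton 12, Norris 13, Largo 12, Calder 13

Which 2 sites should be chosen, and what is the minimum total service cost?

Choose A and B; total service cost 56.

With exactly 2 open, each district uses its cheapest among the chosen.
{A, B}: Ashby→B 3, Irby→A 9, Dover→A 15, Milton→A 5, Norris→B 6, Largo→A 6, Calder→A 12. Service cost 56.
{A, C}: service cost 62
{B, C}: service cost 64
Among all 3 size-2 choices, {A, B} is lowest.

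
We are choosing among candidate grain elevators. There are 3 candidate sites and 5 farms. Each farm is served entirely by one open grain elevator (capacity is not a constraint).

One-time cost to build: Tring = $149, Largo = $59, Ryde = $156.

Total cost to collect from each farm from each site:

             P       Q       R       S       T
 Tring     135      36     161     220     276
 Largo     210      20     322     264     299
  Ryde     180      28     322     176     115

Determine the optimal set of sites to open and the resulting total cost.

Open Tring and Ryde; minimum total cost 920.

For any fixed open set, each farm goes to its cheapest open site; total = fixed + service.
{Tring, Ryde}: P→Tring 135, Q→Ryde 28, R→Tring 161, S→Ryde 176, T→Ryde 115. Service 615; fixed 305; total 920.
{Tring, Largo, Ryde}: service 607 + fixed 364 = 971
{Tring}: P→Tring 135, Q→Tring 36, R→Tring 161, S→Tring 220, T→Tring 276. Service 828; fixed 149; total 977.
{Largo}: P→Largo 210, Q→Largo 20, R→Largo 322, S→Largo 264, T→Largo 299. Service 1115; fixed 59; total 1174.
No other subset beats 920.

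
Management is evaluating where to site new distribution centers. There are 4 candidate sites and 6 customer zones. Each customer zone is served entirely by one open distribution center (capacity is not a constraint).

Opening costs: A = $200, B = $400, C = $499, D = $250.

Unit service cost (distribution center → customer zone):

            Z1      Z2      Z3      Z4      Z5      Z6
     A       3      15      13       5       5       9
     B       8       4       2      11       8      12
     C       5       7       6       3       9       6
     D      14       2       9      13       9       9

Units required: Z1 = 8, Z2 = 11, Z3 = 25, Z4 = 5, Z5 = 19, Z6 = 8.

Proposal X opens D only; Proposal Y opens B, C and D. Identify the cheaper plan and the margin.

Proposal X: {D}: Z1→D 14·8=112, Z2→D 2·11=22, Z3→D 9·25=225, Z4→D 13·5=65, Z5→D 9·19=171, Z6→D 9·8=72. Service 667; fixed 250; total 917.
Proposal Y: {B, C, D}: Z1→C 5·8=40, Z2→D 2·11=22, Z3→B 2·25=50, Z4→C 3·5=15, Z5→B 8·19=152, Z6→C 6·8=48. Service 327; fixed 1149; total 1476.
Difference: |917 − 1476| = 559.

Proposal X is cheaper by 559.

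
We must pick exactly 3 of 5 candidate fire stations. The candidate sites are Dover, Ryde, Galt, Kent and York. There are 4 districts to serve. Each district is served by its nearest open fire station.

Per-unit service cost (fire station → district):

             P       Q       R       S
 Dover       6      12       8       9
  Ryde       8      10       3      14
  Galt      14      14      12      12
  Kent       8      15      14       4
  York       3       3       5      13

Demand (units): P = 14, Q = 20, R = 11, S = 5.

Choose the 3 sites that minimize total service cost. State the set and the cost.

Choose Ryde, Kent and York; total service cost 155.

With exactly 3 open, each district uses its cheapest among the chosen.
{Ryde, Kent, York}: P→York 3·14=42, Q→York 3·20=60, R→Ryde 3·11=33, S→Kent 4·5=20. Service cost 155.
{Dover, Kent, York}: service cost 177
{Galt, Kent, York}: service cost 177
Among all 10 size-3 choices, {Ryde, Kent, York} is lowest.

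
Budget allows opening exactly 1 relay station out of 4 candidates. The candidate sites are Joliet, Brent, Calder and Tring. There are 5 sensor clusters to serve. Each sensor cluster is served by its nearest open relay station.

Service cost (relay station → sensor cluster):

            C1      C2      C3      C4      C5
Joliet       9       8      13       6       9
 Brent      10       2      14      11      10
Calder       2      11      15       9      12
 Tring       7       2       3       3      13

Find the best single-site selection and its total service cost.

Choose Tring only; total service cost 28.

With exactly 1 open, each sensor cluster uses its cheapest among the chosen.
{Tring}: C1→Tring 7, C2→Tring 2, C3→Tring 3, C4→Tring 3, C5→Tring 13. Service cost 28.
{Joliet}: service cost 45
{Brent}: service cost 47
Among all 4 size-1 choices, {Tring} is lowest.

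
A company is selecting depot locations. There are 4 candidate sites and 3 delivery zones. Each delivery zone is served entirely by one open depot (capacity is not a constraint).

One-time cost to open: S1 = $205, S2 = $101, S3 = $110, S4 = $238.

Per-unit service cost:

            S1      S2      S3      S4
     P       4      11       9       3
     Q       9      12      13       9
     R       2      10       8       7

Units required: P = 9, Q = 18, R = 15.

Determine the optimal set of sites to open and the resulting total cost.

Open S1 only; minimum total cost 433.

For any fixed open set, each delivery zone goes to its cheapest open site; total = fixed + service.
{S1}: P→S1 4·9=36, Q→S1 9·18=162, R→S1 2·15=30. Service 228; fixed 205; total 433.
{S4}: service 294 + fixed 238 = 532
{S1, S2}: P→S1 4·9=36, Q→S1 9·18=162, R→S1 2·15=30. Service 228; fixed 306; total 534.
{S1, S2, S3, S4}: service 219 + fixed 654 = 873
No other subset beats 433.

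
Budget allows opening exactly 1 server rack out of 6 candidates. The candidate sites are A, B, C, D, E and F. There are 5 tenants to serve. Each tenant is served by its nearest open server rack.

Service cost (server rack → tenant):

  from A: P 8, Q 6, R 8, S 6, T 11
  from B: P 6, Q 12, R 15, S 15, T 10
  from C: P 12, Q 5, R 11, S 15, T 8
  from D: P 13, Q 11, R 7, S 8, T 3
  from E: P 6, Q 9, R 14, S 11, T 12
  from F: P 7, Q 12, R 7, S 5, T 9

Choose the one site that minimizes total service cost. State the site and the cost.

Choose A only; total service cost 39.

With exactly 1 open, each tenant uses its cheapest among the chosen.
{A}: P→A 8, Q→A 6, R→A 8, S→A 6, T→A 11. Service cost 39.
{F}: service cost 40
{D}: service cost 42
Among all 6 size-1 choices, {A} is lowest.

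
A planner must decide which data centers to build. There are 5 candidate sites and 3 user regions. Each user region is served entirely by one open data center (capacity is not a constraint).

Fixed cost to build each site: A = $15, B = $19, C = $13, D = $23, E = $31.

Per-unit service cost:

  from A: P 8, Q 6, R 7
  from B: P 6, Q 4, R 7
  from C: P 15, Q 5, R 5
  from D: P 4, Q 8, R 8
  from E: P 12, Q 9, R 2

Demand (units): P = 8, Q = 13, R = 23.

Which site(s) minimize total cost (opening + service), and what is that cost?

Open B and E; minimum total cost 196.

For any fixed open set, each user region goes to its cheapest open site; total = fixed + service.
{B, E}: P→B 6·8=48, Q→B 4·13=52, R→E 2·23=46. Service 146; fixed 50; total 196.
{B, D, E}: service 130 + fixed 73 = 203
{B, C, E}: P→B 6·8=48, Q→B 4·13=52, R→E 2·23=46. Service 146; fixed 63; total 209.
{A, B, C, D, E}: P→D 4·8=32, Q→B 4·13=52, R→E 2·23=46. Service 130; fixed 101; total 231.
No other subset beats 196.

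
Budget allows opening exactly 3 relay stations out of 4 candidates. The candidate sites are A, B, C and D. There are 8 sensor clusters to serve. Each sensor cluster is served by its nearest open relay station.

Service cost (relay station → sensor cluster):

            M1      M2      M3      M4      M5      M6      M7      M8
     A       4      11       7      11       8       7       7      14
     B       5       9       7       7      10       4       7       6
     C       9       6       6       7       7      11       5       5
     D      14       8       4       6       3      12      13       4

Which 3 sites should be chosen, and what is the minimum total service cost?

With exactly 3 open, each sensor cluster uses its cheapest among the chosen.
{B, C, D}: M1→B 5, M2→C 6, M3→D 4, M4→D 6, M5→D 3, M6→B 4, M7→C 5, M8→D 4. Service cost 37.
{A, C, D}: service cost 39
{A, B, D}: service cost 40
Among all 4 size-3 choices, {B, C, D} is lowest.

Choose B, C and D; total service cost 37.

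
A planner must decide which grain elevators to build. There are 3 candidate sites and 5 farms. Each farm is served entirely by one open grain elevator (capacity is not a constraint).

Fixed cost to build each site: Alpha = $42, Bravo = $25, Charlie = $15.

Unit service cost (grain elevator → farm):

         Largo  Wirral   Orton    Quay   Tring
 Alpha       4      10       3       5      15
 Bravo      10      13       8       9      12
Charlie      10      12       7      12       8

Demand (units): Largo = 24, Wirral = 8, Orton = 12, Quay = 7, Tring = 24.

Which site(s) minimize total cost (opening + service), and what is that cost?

Open Alpha and Charlie; minimum total cost 496.

For any fixed open set, each farm goes to its cheapest open site; total = fixed + service.
{Alpha, Charlie}: Largo→Alpha 4·24=96, Wirral→Alpha 10·8=80, Orton→Alpha 3·12=36, Quay→Alpha 5·7=35, Tring→Charlie 8·24=192. Service 439; fixed 57; total 496.
{Alpha, Bravo, Charlie}: service 439 + fixed 82 = 521
{Alpha, Bravo}: Largo→Alpha 4·24=96, Wirral→Alpha 10·8=80, Orton→Alpha 3·12=36, Quay→Alpha 5·7=35, Tring→Bravo 12·24=288. Service 535; fixed 67; total 602.
{Charlie}: service 696 + fixed 15 = 711
No other subset beats 496.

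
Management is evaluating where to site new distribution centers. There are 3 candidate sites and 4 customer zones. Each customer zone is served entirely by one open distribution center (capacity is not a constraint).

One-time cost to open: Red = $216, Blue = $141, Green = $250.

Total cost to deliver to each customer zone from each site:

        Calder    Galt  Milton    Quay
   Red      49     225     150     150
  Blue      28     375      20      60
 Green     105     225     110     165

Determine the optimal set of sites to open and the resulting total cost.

For any fixed open set, each customer zone goes to its cheapest open site; total = fixed + service.
{Blue}: Calder→Blue 28, Galt→Blue 375, Milton→Blue 20, Quay→Blue 60. Service 483; fixed 141; total 624.
{Red, Blue}: Calder→Blue 28, Galt→Red 225, Milton→Blue 20, Quay→Blue 60. Service 333; fixed 357; total 690.
{Blue, Green}: service 333 + fixed 391 = 724
{Red, Blue, Green}: service 333 + fixed 607 = 940
No other subset beats 624.

Open Blue only; minimum total cost 624.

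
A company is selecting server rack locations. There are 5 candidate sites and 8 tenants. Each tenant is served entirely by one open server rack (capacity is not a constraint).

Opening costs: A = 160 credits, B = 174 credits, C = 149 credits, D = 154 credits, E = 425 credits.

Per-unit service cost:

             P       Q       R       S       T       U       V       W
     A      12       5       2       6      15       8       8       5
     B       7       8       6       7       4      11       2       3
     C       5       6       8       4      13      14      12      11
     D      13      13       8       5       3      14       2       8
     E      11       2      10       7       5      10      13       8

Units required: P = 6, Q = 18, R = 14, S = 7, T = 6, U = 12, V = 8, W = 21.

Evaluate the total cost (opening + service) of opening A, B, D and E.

Each tenant is assigned to its cheapest site among the open ones.
{A, B, D, E}: P→B 7·6=42, Q→E 2·18=36, R→A 2·14=28, S→D 5·7=35, T→D 3·6=18, U→A 8·12=96, V→B 2·8=16, W→B 3·21=63. Service 334; fixed 913; total 1247.

Total cost: 1247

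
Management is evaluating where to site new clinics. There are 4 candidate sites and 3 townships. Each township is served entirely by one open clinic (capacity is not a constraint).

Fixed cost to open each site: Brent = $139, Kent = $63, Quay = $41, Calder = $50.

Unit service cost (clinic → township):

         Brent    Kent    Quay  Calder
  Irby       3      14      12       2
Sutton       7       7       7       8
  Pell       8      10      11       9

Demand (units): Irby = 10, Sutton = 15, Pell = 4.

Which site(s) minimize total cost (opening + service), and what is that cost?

Open Calder only; minimum total cost 226.

For any fixed open set, each township goes to its cheapest open site; total = fixed + service.
{Calder}: Irby→Calder 2·10=20, Sutton→Calder 8·15=120, Pell→Calder 9·4=36. Service 176; fixed 50; total 226.
{Quay, Calder}: Irby→Calder 2·10=20, Sutton→Quay 7·15=105, Pell→Calder 9·4=36. Service 161; fixed 91; total 252.
{Kent, Calder}: Irby→Calder 2·10=20, Sutton→Kent 7·15=105, Pell→Calder 9·4=36. Service 161; fixed 113; total 274.
{Brent, Kent, Quay, Calder}: Irby→Calder 2·10=20, Sutton→Brent 7·15=105, Pell→Brent 8·4=32. Service 157; fixed 293; total 450.
(All 15 nonempty subsets were checked; Calder only is lowest.)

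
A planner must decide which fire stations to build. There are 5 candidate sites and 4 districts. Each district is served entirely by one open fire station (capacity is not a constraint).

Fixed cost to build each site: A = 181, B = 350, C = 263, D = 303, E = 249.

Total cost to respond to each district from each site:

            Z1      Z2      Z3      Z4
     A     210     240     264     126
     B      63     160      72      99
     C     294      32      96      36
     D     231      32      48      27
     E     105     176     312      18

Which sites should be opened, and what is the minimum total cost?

Open D only; minimum total cost 641.

For any fixed open set, each district goes to its cheapest open site; total = fixed + service.
{D}: Z1→D 231, Z2→D 32, Z3→D 48, Z4→D 27. Service 338; fixed 303; total 641.
{C}: service 458 + fixed 263 = 721
{B}: Z1→B 63, Z2→B 160, Z3→B 72, Z4→B 99. Service 394; fixed 350; total 744.
{A, B, C, D, E}: Z1→B 63, Z2→C 32, Z3→D 48, Z4→E 18. Service 161; fixed 1346; total 1507.
No other subset beats 641.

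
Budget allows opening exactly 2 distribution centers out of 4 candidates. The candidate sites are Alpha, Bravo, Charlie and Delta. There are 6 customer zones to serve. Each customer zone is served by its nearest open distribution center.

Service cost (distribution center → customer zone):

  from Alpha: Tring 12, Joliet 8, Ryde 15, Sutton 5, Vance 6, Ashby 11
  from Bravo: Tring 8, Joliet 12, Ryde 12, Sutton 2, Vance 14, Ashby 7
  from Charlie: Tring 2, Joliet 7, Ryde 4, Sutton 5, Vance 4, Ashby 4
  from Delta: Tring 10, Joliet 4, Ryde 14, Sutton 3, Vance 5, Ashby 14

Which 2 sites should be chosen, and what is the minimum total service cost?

With exactly 2 open, each customer zone uses its cheapest among the chosen.
{Charlie, Delta}: Tring→Charlie 2, Joliet→Delta 4, Ryde→Charlie 4, Sutton→Delta 3, Vance→Charlie 4, Ashby→Charlie 4. Service cost 21.
{Bravo, Charlie}: service cost 23
{Alpha, Charlie}: service cost 26
Among all 6 size-2 choices, {Charlie, Delta} is lowest.

Choose Charlie and Delta; total service cost 21.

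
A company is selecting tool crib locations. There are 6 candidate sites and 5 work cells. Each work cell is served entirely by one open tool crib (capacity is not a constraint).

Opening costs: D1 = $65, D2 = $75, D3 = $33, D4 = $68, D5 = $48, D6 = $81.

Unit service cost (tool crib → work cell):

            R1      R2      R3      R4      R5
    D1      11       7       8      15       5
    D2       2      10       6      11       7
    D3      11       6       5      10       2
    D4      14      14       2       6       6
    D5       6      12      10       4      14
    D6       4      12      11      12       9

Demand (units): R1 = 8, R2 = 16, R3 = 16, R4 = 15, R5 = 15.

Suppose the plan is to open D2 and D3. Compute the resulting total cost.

Each work cell is assigned to its cheapest site among the open ones.
{D2, D3}: R1→D2 2·8=16, R2→D3 6·16=96, R3→D3 5·16=80, R4→D3 10·15=150, R5→D3 2·15=30. Service 372; fixed 108; total 480.

Total cost: 480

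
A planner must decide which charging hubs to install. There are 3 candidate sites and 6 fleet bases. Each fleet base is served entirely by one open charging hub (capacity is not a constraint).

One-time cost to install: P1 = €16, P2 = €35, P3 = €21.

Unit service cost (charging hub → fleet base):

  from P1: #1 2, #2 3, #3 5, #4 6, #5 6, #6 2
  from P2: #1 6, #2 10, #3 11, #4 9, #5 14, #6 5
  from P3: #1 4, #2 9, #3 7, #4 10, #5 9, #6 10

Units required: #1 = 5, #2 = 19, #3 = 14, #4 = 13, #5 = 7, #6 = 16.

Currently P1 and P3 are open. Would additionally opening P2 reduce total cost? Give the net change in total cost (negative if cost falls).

Current service cost with {P1, P3}: 289.
Adding P2: each fleet base re-picks its cheapest; new service cost 289, saving 0.
Extra fixed cost: 35. Net change = 35 − 0 = 35.
(Totals: 326 → 361.)

No — net change +35 (cost rises by 35).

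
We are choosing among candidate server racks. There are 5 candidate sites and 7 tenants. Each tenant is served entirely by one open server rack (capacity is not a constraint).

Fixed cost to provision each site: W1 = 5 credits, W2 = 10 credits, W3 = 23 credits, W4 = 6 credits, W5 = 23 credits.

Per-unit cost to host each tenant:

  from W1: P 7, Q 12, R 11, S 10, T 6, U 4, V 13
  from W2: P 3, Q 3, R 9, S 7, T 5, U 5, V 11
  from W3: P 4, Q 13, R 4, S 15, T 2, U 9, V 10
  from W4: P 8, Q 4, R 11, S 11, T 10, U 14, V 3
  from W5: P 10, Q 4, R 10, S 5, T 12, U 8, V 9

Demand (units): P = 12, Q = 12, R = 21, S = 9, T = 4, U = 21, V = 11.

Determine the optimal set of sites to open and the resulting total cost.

Open W1, W2, W3 and W4; minimum total cost 388.

For any fixed open set, each tenant goes to its cheapest open site; total = fixed + service.
{W1, W2, W3, W4}: P→W2 3·12=36, Q→W2 3·12=36, R→W3 4·21=84, S→W2 7·9=63, T→W3 2·4=8, U→W1 4·21=84, V→W4 3·11=33. Service 344; fixed 44; total 388.
{W1, W2, W3, W4, W5}: P→W2 3·12=36, Q→W2 3·12=36, R→W3 4·21=84, S→W5 5·9=45, T→W3 2·4=8, U→W1 4·21=84, V→W4 3·11=33. Service 326; fixed 67; total 393.
{W2, W3, W4}: P→W2 3·12=36, Q→W2 3·12=36, R→W3 4·21=84, S→W2 7·9=63, T→W3 2·4=8, U→W2 5·21=105, V→W4 3·11=33. Service 365; fixed 39; total 404.
{W1}: service 800 + fixed 5 = 805
No other subset beats 388.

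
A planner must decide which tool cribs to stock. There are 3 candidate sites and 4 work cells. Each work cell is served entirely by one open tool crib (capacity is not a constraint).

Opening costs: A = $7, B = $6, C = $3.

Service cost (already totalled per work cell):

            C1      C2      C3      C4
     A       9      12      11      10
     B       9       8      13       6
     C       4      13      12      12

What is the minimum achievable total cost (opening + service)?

For any fixed open set, each work cell goes to its cheapest open site; total = fixed + service.
{B, C}: C1→C 4, C2→B 8, C3→C 12, C4→B 6. Service 30; fixed 9; total 39.
{B}: service 36 + fixed 6 = 42
{C}: C1→C 4, C2→C 13, C3→C 12, C4→C 12. Service 41; fixed 3; total 44.
{A, B, C}: C1→C 4, C2→B 8, C3→A 11, C4→B 6. Service 29; fixed 16; total 45.
No other subset beats 39.

Minimum total cost: 39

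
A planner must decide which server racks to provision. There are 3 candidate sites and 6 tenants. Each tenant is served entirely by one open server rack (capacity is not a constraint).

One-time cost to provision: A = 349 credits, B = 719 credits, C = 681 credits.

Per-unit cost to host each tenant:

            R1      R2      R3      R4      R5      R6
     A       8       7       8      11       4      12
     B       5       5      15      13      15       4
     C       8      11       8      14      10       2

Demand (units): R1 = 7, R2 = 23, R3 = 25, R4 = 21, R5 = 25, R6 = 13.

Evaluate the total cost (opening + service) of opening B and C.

Each tenant is assigned to its cheapest site among the open ones.
{B, C}: R1→B 5·7=35, R2→B 5·23=115, R3→C 8·25=200, R4→B 13·21=273, R5→C 10·25=250, R6→C 2·13=26. Service 899; fixed 1400; total 2299.

Total cost: 2299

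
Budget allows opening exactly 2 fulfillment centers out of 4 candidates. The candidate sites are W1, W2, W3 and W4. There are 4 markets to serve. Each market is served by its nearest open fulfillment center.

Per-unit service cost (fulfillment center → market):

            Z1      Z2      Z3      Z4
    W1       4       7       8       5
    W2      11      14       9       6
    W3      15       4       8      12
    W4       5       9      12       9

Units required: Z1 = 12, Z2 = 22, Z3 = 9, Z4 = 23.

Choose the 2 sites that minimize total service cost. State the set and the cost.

With exactly 2 open, each market uses its cheapest among the chosen.
{W1, W3}: Z1→W1 4·12=48, Z2→W3 4·22=88, Z3→W1 8·9=72, Z4→W1 5·23=115. Service cost 323.
{W1, W2}: service cost 389
{W1, W4}: service cost 389
Among all 6 size-2 choices, {W1, W3} is lowest.

Choose W1 and W3; total service cost 323.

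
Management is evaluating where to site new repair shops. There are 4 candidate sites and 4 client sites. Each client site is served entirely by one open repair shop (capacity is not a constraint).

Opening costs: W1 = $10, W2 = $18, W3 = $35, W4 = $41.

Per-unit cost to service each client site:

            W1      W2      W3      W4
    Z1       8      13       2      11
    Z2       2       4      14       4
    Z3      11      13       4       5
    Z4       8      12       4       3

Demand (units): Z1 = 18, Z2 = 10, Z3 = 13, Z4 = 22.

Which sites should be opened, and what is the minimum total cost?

Open W1 and W3; minimum total cost 241.

For any fixed open set, each client site goes to its cheapest open site; total = fixed + service.
{W1, W3}: Z1→W3 2·18=36, Z2→W1 2·10=20, Z3→W3 4·13=52, Z4→W3 4·22=88. Service 196; fixed 45; total 241.
{W1, W2, W3}: Z1→W3 2·18=36, Z2→W1 2·10=20, Z3→W3 4·13=52, Z4→W3 4·22=88. Service 196; fixed 63; total 259.
{W1, W3, W4}: Z1→W3 2·18=36, Z2→W1 2·10=20, Z3→W3 4·13=52, Z4→W4 3·22=66. Service 174; fixed 86; total 260.
{W1, W2, W3, W4}: Z1→W3 2·18=36, Z2→W1 2·10=20, Z3→W3 4·13=52, Z4→W4 3·22=66. Service 174; fixed 104; total 278.
(All 15 nonempty subsets were checked; W1 and W3 is lowest.)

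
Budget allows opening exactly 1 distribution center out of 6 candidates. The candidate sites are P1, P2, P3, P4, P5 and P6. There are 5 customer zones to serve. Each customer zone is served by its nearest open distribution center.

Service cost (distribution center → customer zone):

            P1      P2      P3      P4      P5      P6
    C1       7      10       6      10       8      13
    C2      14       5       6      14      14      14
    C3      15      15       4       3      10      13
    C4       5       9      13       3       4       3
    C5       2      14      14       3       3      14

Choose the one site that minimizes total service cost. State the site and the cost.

With exactly 1 open, each customer zone uses its cheapest among the chosen.
{P4}: C1→P4 10, C2→P4 14, C3→P4 3, C4→P4 3, C5→P4 3. Service cost 33.
{P5}: service cost 39
{P1}: service cost 43
Among all 6 size-1 choices, {P4} is lowest.

Choose P4 only; total service cost 33.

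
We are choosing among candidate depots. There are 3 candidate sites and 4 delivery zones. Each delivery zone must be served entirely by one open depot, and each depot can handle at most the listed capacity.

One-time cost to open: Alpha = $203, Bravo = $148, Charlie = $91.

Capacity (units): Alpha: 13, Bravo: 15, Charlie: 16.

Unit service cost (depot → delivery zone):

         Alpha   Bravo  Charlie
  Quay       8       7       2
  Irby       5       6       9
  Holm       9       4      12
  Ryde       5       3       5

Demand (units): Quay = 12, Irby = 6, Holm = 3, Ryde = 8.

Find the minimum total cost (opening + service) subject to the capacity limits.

Open {Bravo, Charlie}: Quay→Charlie 2·12=24, Irby→Bravo 6·6=36, Holm→Charlie 12·3=36, Ryde→Bravo 3·8=24.
Loads: Bravo carries 14/15, Charlie carries 15/16. Service 120; fixed 239; total 359.
Next best feasible plan costs 429.

Minimum total cost: 359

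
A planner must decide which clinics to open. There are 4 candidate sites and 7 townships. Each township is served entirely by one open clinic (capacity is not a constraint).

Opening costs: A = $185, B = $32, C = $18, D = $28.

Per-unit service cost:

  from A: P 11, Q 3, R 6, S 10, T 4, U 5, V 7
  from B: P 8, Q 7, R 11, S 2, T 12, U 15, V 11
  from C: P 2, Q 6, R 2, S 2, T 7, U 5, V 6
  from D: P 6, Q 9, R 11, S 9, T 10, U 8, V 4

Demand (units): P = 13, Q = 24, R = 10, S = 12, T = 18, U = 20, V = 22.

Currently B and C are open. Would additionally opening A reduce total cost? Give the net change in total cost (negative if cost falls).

Current service cost with {B, C}: 572.
Adding A: each township re-picks its cheapest; new service cost 446, saving 126.
Extra fixed cost: 185. Net change = 185 − 126 = 59.
(Totals: 622 → 681.)

No — net change +59 (cost rises by 59).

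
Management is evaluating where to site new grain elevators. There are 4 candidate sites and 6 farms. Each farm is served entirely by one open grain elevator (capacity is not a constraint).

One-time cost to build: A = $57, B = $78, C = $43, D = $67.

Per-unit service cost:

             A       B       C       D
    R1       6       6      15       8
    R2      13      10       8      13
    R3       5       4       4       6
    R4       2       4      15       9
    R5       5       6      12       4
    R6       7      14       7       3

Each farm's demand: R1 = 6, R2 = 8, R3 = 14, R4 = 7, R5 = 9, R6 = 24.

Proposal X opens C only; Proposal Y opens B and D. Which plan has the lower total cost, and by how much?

Proposal Y is cheaper by 181.

Proposal X: {C}: R1→C 15·6=90, R2→C 8·8=64, R3→C 4·14=56, R4→C 15·7=105, R5→C 12·9=108, R6→C 7·24=168. Service 591; fixed 43; total 634.
Proposal Y: {B, D}: R1→B 6·6=36, R2→B 10·8=80, R3→B 4·14=56, R4→B 4·7=28, R5→D 4·9=36, R6→D 3·24=72. Service 308; fixed 145; total 453.
Difference: |634 − 453| = 181.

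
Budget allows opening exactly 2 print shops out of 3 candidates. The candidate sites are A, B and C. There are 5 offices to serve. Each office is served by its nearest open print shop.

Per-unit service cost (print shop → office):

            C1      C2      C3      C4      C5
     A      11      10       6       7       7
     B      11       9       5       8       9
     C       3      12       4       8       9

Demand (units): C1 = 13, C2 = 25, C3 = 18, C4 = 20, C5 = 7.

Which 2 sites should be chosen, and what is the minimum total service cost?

Choose A and C; total service cost 550.

With exactly 2 open, each office uses its cheapest among the chosen.
{A, C}: C1→C 3·13=39, C2→A 10·25=250, C3→C 4·18=72, C4→A 7·20=140, C5→A 7·7=49. Service cost 550.
{B, C}: service cost 559
{A, B}: service cost 647
Among all 3 size-2 choices, {A, C} is lowest.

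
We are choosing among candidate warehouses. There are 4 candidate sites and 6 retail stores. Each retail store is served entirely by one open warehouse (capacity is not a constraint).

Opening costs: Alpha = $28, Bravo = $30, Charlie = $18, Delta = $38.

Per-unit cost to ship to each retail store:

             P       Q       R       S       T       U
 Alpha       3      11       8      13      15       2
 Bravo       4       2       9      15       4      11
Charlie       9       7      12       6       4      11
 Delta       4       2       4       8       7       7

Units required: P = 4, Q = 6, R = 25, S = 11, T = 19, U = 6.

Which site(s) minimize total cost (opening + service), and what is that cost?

Open Alpha, Charlie and Delta; minimum total cost 362.

For any fixed open set, each retail store goes to its cheapest open site; total = fixed + service.
{Alpha, Charlie, Delta}: P→Alpha 3·4=12, Q→Delta 2·6=12, R→Delta 4·25=100, S→Charlie 6·11=66, T→Charlie 4·19=76, U→Alpha 2·6=12. Service 278; fixed 84; total 362.
{Charlie, Delta}: P→Delta 4·4=16, Q→Delta 2·6=12, R→Delta 4·25=100, S→Charlie 6·11=66, T→Charlie 4·19=76, U→Delta 7·6=42. Service 312; fixed 56; total 368.
{Alpha, Bravo, Charlie, Delta}: service 278 + fixed 114 = 392
{Charlie}: P→Charlie 9·4=36, Q→Charlie 7·6=42, R→Charlie 12·25=300, S→Charlie 6·11=66, T→Charlie 4·19=76, U→Charlie 11·6=66. Service 586; fixed 18; total 604.
No other subset beats 362.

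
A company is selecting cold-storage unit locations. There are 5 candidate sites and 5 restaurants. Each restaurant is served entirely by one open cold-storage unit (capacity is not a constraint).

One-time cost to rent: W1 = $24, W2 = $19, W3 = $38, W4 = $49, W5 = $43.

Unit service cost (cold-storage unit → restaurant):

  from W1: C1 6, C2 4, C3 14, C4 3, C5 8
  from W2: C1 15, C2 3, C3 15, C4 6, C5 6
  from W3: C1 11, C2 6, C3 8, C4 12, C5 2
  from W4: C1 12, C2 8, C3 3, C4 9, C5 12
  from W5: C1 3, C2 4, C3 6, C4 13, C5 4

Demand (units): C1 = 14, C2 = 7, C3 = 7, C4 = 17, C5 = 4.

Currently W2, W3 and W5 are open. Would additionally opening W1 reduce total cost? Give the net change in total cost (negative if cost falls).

Yes — net change −27 (cost falls by 27).

Current service cost with {W2, W3, W5}: 215.
Adding W1: each restaurant re-picks its cheapest; new service cost 164, saving 51.
Extra fixed cost: 24. Net change = 24 − 51 = -27.
(Totals: 315 → 288.)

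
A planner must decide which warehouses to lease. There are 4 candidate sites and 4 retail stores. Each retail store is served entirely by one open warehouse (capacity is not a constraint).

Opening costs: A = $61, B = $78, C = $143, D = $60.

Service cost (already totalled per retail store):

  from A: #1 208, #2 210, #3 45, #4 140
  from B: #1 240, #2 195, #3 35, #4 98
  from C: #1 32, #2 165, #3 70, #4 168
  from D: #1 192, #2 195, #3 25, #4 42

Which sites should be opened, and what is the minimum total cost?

For any fixed open set, each retail store goes to its cheapest open site; total = fixed + service.
{C, D}: #1→C 32, #2→C 165, #3→D 25, #4→D 42. Service 264; fixed 203; total 467.
{D}: #1→D 192, #2→D 195, #3→D 25, #4→D 42. Service 454; fixed 60; total 514.
{A, C, D}: service 264 + fixed 264 = 528
{A, B, C, D}: service 264 + fixed 342 = 606
No other subset beats 467.

Open C and D; minimum total cost 467.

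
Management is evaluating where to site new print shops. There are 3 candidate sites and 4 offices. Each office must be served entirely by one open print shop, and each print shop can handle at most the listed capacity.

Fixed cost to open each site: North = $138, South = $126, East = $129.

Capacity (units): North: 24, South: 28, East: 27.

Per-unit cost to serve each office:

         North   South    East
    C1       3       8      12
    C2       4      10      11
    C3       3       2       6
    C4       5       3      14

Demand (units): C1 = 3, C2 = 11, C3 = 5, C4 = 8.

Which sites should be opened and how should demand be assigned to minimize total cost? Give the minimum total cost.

Minimum total cost: 294

Open {South}: C1→South 8·3=24, C2→South 10·11=110, C3→South 2·5=10, C4→South 3·8=24.
Loads: South carries 27/28. Service 168; fixed 126; total 294.
Next best feasible plan costs 351.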